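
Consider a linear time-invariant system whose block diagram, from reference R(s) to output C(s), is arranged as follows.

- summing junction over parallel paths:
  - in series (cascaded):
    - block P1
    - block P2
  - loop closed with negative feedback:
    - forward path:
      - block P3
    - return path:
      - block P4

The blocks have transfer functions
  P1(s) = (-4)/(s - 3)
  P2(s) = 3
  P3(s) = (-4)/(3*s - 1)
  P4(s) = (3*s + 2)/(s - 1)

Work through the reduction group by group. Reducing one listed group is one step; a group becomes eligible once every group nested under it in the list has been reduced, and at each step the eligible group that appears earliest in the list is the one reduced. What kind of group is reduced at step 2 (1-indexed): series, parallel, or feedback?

[1] reduce the series chain P1, P2
[2] close the feedback loop around P3, P4
[3] add (P1*P2), [P3/(1+P3*P4)] (parallel)
At step 2 the group reduced is feedback.

Hence the answer: feedback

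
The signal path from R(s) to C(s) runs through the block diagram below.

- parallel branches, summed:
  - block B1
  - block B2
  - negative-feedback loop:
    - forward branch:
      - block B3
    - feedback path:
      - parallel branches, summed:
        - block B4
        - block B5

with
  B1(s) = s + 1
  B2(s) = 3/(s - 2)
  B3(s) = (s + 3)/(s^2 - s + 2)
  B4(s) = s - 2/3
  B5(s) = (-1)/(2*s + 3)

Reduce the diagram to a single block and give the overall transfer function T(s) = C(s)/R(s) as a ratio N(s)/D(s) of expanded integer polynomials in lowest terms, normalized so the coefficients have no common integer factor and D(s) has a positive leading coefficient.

Step 1 - combine B4, B5 in parallel, giving (6*s^2 + 5*s - 9)/(6*s + 9)
Step 2 - close the feedback loop around B3, (B4+B5), giving (6*s^2 + 27*s + 27)/(12*s^3 + 26*s^2 + 9*s - 9)
Step 3 - reduce the parallel group B1, B2, [B3/(1+B3*(B4+B5))], giving the overall T(s)

Hence the answer: (12*s^5 + 14*s^4 + s^3 + 23*s^2 - 9*s - 63)/(12*s^4 + 2*s^3 - 43*s^2 - 27*s + 18)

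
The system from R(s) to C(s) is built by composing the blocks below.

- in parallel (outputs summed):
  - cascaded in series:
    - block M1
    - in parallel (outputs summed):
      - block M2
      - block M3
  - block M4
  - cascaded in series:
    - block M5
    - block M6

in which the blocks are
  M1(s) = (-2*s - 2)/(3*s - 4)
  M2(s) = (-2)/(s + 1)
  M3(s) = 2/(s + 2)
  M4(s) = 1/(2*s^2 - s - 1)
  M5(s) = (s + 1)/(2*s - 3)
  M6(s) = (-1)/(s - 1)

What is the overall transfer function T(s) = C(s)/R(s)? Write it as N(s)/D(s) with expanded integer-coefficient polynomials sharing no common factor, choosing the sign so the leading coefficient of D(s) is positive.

The answer is (-6*s^4 + 9*s^3 - 30*s^2 + 4*s + 44)/(12*s^5 - 16*s^4 - 45*s^3 + 75*s^2 - 2*s - 24).

Reasoning:
(1) sum the parallel branches M2, M3: (-2)/(s^2 + 3*s + 2)
(2) combine M1, (M2+M3) in series: 4/(3*s^2 + 2*s - 8)
(3) multiply M5, M6 (series): (-s - 1)/(2*s^2 - 5*s + 3)
(4) combine (M1*(M2+M3)), M4, (M5*M6) in parallel; the result is T(s) itself (integer coefficients, no common factor, positive leading denominator coefficient)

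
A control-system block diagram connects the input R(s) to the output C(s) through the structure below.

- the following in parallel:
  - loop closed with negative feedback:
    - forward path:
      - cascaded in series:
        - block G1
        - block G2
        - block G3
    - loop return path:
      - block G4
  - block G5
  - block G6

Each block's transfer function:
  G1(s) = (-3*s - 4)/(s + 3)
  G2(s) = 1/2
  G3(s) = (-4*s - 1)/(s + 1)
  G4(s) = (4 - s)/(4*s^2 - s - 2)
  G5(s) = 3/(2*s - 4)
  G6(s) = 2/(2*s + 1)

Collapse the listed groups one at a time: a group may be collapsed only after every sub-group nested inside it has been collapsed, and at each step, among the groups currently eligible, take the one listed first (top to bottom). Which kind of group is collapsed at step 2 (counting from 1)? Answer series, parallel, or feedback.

[1] combine G1, G2, G3 in series
[2] close the feedback loop around (G1*G2*G3), G4
[3] sum the parallel branches [(G1*G2*G3)/(1+(G1*G2*G3)*G4)], G5, G6
At step 2 the group reduced is feedback.

Hence the answer: feedback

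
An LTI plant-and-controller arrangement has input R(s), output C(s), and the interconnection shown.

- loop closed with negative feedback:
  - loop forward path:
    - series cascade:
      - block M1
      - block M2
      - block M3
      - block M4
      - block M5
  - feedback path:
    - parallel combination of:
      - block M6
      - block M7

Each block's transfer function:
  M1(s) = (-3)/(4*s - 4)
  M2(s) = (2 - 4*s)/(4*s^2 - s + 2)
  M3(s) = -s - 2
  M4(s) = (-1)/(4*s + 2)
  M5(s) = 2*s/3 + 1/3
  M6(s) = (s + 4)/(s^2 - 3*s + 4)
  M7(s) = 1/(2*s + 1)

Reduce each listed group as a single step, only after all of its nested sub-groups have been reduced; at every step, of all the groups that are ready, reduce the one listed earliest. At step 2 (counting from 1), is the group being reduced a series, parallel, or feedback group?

Reducing step by step:

[1] combine M1, M2, M3, M4, M5 in series
[2] parallel reduction of M6, M7
[3] reduce the feedback loop with forward (M1*M2*M3*M4*M5) and return (M6+M7)
Step 2: parallel.

Answer: parallel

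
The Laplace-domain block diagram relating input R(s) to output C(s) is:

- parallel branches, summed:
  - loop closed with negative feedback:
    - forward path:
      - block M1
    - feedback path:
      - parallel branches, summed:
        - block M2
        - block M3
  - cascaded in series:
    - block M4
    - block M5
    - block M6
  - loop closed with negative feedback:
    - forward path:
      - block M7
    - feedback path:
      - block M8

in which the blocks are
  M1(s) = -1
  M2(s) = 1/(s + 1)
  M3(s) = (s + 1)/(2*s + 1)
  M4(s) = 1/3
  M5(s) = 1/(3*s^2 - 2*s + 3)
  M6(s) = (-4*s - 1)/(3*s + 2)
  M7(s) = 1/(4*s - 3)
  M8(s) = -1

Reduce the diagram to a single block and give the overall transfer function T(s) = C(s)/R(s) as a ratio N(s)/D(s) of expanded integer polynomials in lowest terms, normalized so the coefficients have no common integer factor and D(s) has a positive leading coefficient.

Step 1: combine M2, M3 in parallel -> (s^2 + 4*s + 2)/(2*s^2 + 3*s + 1)
Step 2: collapse the loop (M1 forward, (M2+M3) return) -> (-2*s^2 - 3*s - 1)/(s^2 - s - 1)
Step 3: combine M4, M5, M6 in series -> (-4*s - 1)/(27*s^3 + 15*s + 18)
Step 4: feedback reduction of M7, M8 -> 1/(4*s - 4)
Step 5: parallel reduction of [M1/(1+M1*(M2+M3))], (M4*M5*M6), [M7/(1+M7*M8)]: this yields T(s), and no further normalization is needed

Final answer: (-216*s^6 - 81*s^5 + 53*s^4 - 80*s^3 + 59*s^2 + 155*s + 50)/(108*s^6 - 216*s^5 + 60*s^4 + 60*s^3 - 144*s^2 + 60*s + 72)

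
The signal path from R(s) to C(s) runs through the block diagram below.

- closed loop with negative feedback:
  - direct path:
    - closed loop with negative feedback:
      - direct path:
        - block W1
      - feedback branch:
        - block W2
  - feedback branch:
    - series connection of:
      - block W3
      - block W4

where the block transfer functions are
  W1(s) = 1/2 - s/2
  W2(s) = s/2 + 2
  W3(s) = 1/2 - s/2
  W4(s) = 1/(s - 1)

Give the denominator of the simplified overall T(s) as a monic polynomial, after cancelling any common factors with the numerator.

Answer: s^2 + 2*s - 7

Working:
1. collapse the loop (W1 forward, W2 return); result (2*s - 2)/(s^2 + 3*s - 8)
2. cascade W3, W4; result (-1)/2
3. close the feedback loop around [W1/(1+W1*W2)], (W3*W4); result (2*s - 2)/(s^2 + 2*s - 7)
Step 3 gives the fully reduced T(s), with no common factor left to cancel. The denominator is already monic (leading coefficient 1).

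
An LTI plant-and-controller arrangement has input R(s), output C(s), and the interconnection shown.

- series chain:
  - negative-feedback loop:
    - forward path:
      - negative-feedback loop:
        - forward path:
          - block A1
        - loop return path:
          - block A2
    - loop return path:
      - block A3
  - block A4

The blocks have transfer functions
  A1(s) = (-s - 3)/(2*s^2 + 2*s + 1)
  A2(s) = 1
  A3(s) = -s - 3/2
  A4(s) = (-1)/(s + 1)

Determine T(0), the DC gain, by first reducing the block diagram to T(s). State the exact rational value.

Step 1. feedback reduction of A1, A2 gives (-s - 3)/(2*s^2 + s - 2)
Step 2. apply the feedback formula to [A1/(1+A1*A2)], A3 gives (-2*s - 6)/(6*s^2 + 11*s + 5)
Step 3. multiply [[A1/(1+A1*A2)]/(1+[A1/(1+A1*A2)]*A3)], A4 (series) gives (2*s + 6)/(6*s^3 + 17*s^2 + 16*s + 5)
The step-3 result is T(s). Setting s = 0: T(0) = 6/5.

Answer: 6/5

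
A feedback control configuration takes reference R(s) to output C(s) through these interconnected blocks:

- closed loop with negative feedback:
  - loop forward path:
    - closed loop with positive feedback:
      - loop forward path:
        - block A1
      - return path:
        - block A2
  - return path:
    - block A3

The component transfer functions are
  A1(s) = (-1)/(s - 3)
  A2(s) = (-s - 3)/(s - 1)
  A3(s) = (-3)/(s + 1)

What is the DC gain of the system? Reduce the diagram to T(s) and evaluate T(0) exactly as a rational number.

First reduce the diagram to T(s).

Step 1 - apply the feedback formula to A1, A2 = (1 - s)/(s^2 - 5*s)
Step 2 - collapse the loop ([A1/(1-A1*A2)] forward, A3 return) = (1 - s^2)/(s^3 - 4*s^2 - 2*s - 3)
Evaluating the step-2 result (the overall T(s)) at s = 0 gives T(0) = 1/(-3) = -1/3.

Answer: -1/3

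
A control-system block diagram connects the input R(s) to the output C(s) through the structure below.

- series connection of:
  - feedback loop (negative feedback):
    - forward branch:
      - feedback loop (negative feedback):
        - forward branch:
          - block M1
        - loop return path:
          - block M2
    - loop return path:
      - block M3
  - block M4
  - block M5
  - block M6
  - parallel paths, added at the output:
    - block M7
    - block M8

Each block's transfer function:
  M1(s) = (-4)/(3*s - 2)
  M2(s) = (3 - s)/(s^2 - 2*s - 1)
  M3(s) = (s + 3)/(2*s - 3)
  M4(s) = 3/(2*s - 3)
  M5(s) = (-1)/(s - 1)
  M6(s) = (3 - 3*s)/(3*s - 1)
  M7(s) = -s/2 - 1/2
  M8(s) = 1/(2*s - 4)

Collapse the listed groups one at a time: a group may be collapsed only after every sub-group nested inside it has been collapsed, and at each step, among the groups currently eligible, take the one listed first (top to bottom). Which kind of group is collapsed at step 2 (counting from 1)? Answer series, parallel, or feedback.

Step 1. reduce the feedback loop with forward M1 and return M2
Step 2. close the feedback loop around [M1/(1+M1*M2)], M3
Step 3. reduce the parallel group M7, M8
Step 4. combine [[M1/(1+M1*M2)]/(1+[M1/(1+M1*M2)]*M3)], M4, M5, M6, (M7+M8) in series
So the answer for step 2 is feedback.

Answer: feedback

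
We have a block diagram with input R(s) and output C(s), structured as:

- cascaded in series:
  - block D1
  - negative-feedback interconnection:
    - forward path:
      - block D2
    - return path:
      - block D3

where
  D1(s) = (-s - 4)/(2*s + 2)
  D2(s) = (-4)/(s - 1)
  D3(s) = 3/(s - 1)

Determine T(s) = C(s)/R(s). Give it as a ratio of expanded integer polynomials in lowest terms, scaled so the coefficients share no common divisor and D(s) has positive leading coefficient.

First reduce the diagram to T(s).

[1] close the feedback loop around D2, D3: (4 - 4*s)/(s^2 - 2*s - 11)
[2] multiply D1, [D2/(1+D2*D3)] (series) - this is the overall T(s), already in the required normalized form

Answer: (2*s^2 + 6*s - 8)/(s^3 - s^2 - 13*s - 11)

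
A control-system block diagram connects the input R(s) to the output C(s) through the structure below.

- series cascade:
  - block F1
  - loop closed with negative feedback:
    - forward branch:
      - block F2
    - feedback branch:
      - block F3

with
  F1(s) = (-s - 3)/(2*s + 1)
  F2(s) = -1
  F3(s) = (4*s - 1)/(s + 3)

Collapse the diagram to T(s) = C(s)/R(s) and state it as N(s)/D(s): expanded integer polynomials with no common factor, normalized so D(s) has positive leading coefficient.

Answer: (-s^2 - 6*s - 9)/(6*s^2 - 5*s - 4)

Working:
Step 1. reduce the feedback loop with forward F2 and return F3, giving (s + 3)/(3*s - 4)
Step 2. reduce the series chain F1, [F2/(1+F2*F3)]: this yields T(s), and no further normalization is needed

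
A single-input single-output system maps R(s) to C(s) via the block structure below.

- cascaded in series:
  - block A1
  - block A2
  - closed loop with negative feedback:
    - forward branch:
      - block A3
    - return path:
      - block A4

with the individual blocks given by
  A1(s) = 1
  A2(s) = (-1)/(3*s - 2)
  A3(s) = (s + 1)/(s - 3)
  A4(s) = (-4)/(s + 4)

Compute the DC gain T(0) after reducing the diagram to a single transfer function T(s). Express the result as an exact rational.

Reducing step by step:

1. collapse the loop (A3 forward, A4 return) -> (s^2 + 5*s + 4)/(s^2 - 3*s - 16)
2. reduce the series chain A1, A2, [A3/(1+A3*A4)] -> (-s^2 - 5*s - 4)/(3*s^3 - 11*s^2 - 42*s + 32)
The step-2 result is T(s). Setting s = 0: T(0) = -4/32 = -1/8.

Answer: -1/8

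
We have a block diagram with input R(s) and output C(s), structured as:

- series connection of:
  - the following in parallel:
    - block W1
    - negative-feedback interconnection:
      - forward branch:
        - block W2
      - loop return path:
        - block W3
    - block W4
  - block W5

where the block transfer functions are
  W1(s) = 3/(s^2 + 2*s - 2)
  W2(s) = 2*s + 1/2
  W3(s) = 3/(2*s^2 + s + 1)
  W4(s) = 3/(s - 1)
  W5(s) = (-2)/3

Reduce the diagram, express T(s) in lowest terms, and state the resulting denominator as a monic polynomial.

The answer is s^5 + 9*s^4/2 + 3*s^3/4 - 43*s^2/4 + 2*s + 5/2.

Reasoning:
[1] close the feedback loop around W2, W3, giving (8*s^3 + 6*s^2 + 5*s + 1)/(4*s^2 + 14*s + 5)
[2] reduce the parallel group W1, [W2/(1+W2*W3)], W4, giving (8*s^6 + 14*s^5 - 9*s^4 + 76*s^3 + 98*s^2 - 75*s - 43)/(4*s^5 + 18*s^4 + 3*s^3 - 43*s^2 + 8*s + 10)
[3] combine (W1+[W2/(1+W2*W3)]+W4), W5 in series, giving (-16*s^6 - 28*s^5 + 18*s^4 - 152*s^3 - 196*s^2 + 150*s + 86)/(12*s^5 + 54*s^4 + 9*s^3 - 129*s^2 + 24*s + 30)
That last expression is T(s), already simplified. Scaling its denominator by 1/12 (the reciprocal of the leading coefficient) yields the monic denominator.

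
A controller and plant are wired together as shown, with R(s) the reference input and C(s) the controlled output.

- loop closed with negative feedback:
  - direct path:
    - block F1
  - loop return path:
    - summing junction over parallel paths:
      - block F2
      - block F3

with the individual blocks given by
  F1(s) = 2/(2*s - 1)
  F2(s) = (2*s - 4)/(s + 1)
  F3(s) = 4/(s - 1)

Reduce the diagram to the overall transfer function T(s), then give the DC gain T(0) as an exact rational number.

Reducing step by step:

Step 1. parallel reduction of F2, F3; result (2*s^2 - 2*s + 8)/(s^2 - 1)
Step 2. apply the feedback formula to F1, (F2+F3); result (2*s^2 - 2)/(2*s^3 + 3*s^2 - 6*s + 17)
Evaluating the step-2 result (the overall T(s)) at s = 0 gives T(0) = -2/17.

Answer: -2/17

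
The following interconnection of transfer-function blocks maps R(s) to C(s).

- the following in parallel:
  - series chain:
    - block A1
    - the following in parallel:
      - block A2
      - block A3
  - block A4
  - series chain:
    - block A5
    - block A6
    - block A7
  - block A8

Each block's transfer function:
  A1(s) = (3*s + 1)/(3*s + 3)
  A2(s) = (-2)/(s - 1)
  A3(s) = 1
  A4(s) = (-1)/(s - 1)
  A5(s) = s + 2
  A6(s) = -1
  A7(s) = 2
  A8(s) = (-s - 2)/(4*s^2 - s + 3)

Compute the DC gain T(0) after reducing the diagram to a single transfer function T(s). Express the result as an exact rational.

Step 1. sum the parallel branches A2, A3 gives (s - 3)/(s - 1)
Step 2. cascade A1, (A2+A3) gives (3*s^2 - 8*s - 3)/(3*s^2 - 3)
Step 3. cascade A5, A6, A7 gives -2*s - 4
Step 4. reduce the parallel group (A1*(A2+A3)), A4, (A5*A6*A7), A8 gives (-24*s^5 - 30*s^4 - 32*s^3 - 4*s^2 - 18*s + 24)/(12*s^4 - 3*s^3 - 3*s^2 + 3*s - 9)
DC gain: substitute s = 0 into T(s) from step 4: T(0) = 24/(-9) = -8/3.

Therefore the answer is -8/3.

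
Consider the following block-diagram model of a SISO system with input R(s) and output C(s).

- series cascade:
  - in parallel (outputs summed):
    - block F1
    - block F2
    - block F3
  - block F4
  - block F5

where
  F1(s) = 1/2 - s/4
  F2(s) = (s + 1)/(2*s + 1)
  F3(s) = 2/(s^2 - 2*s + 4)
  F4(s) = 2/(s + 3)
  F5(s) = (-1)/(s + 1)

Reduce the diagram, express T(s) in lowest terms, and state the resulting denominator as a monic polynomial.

Answer: s^5 + 5*s^4/2 + 19*s^2/2 + 17*s + 6

Working:
[1] combine F1, F2, F3 in parallel, giving (-2*s^4 + 11*s^3 - 16*s^2 + 32*s + 32)/(8*s^3 - 12*s^2 + 24*s + 16)
[2] combine (F1+F2+F3), F4, F5 in series, giving (2*s^4 - 11*s^3 + 16*s^2 - 32*s - 32)/(4*s^5 + 10*s^4 + 38*s^2 + 68*s + 24)
That last expression is T(s), already simplified. Scaling its denominator by 1/4 (the reciprocal of the leading coefficient) yields the monic denominator.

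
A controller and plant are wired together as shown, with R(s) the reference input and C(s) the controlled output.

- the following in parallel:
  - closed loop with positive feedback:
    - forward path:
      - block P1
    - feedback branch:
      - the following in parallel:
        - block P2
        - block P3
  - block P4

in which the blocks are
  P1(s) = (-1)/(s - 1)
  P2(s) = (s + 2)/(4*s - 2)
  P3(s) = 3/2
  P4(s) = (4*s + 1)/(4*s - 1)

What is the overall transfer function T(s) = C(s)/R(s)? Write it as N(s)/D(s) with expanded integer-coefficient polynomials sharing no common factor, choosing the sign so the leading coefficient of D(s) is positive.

First reduce the diagram to T(s).

[1] reduce the parallel group P2, P3 -> (7*s - 1)/(4*s - 2)
[2] feedback reduction of P1, (P2+P3) -> (2 - 4*s)/(4*s^2 + s + 1)
[3] combine [P1/(1-P1*(P2+P3))], P4 in parallel, which is the overall transfer function T(s) = C(s)/R(s) in lowest terms

Answer: (16*s^3 - 8*s^2 + 17*s - 1)/(16*s^3 + 3*s - 1)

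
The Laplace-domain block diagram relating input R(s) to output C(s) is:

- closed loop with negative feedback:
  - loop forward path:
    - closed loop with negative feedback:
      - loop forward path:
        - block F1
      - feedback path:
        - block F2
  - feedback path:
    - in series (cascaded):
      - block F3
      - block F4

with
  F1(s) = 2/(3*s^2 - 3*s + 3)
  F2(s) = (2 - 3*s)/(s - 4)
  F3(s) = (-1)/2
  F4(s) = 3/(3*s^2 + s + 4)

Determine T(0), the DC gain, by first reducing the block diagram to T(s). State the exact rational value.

First reduce the diagram to T(s).

(1) apply the feedback formula to F1, F2, giving (2*s - 8)/(3*s^3 - 15*s^2 + 9*s - 8)
(2) cascade F3, F4, giving (-3)/(6*s^2 + 2*s + 8)
(3) feedback reduction of [F1/(1+F1*F2)], (F3*F4), giving (6*s^3 - 22*s^2 - 32)/(9*s^5 - 42*s^4 + 24*s^3 - 75*s^2 + 25*s - 20)
Evaluating the step-3 result (the overall T(s)) at s = 0 gives T(0) = -32/(-20) = 8/5.

Answer: 8/5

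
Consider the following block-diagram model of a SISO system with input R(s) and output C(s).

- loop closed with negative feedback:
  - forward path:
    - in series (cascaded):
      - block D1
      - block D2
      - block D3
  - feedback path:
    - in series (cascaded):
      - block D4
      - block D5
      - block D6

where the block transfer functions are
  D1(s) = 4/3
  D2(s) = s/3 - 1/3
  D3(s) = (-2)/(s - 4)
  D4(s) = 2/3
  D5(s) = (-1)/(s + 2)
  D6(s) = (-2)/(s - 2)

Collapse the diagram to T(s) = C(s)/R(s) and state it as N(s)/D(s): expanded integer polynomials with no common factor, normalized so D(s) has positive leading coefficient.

Step 1. multiply D1, D2, D3 (series) = (8 - 8*s)/(9*s - 36)
Step 2. cascade D4, D5, D6 = 4/(3*s^2 - 12)
Step 3. feedback reduction of (D1*D2*D3), (D4*D5*D6), giving the overall T(s)

Final answer: (-24*s^3 + 24*s^2 + 96*s - 96)/(27*s^3 - 108*s^2 - 140*s + 464)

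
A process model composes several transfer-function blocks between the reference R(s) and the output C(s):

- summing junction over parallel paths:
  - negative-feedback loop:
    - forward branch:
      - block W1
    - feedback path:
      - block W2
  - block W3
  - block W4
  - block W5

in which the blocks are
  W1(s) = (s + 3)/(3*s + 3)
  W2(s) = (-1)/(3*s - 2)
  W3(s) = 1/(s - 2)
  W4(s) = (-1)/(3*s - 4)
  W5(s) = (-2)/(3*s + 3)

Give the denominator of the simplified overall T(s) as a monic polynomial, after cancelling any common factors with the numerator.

Step 1 - reduce the feedback loop with forward W1 and return W2 -> (3*s^2 + 7*s - 6)/(9*s^2 + 2*s - 9)
Step 2 - combine [W1/(1+W1*W2)], W3, W4, W5 in parallel -> (27*s^5 - 39*s^3 - 2*s^2 - 20*s + 54)/(81*s^5 - 171*s^4 - 177*s^3 + 393*s^2 + 102*s - 216)
That last expression is T(s), already simplified. Scaling its denominator by 1/81 (the reciprocal of the leading coefficient) yields the monic denominator.

Final answer: s^5 - 19*s^4/9 - 59*s^3/27 + 131*s^2/27 + 34*s/27 - 8/3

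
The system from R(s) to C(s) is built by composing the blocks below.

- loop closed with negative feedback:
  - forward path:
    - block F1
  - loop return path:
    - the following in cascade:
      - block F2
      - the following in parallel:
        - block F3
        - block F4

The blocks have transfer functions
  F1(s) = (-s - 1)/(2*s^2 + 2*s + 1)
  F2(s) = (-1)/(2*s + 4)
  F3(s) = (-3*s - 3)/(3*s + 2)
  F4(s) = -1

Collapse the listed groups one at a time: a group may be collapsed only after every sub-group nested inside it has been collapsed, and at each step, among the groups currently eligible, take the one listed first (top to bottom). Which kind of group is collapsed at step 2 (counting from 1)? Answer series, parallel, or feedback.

[1] combine F3, F4 in parallel
[2] multiply F2, (F3+F4) (series)
[3] feedback reduction of F1, (F2*(F3+F4))
So the answer for step 2 is series.

Final answer: series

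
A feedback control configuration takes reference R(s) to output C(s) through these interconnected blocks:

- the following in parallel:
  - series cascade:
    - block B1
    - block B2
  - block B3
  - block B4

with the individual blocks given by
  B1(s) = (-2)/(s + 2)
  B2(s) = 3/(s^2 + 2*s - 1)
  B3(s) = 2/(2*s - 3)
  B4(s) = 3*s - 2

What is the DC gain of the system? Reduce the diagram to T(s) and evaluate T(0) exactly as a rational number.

First reduce the diagram to T(s).

Step 1: cascade B1, B2 = (-6)/(s^3 + 4*s^2 + 3*s - 2)
Step 2: parallel reduction of (B1*B2), B3, B4 = (6*s^5 + 11*s^4 - 26*s^3 - 19*s^2 + 38*s + 2)/(2*s^4 + 5*s^3 - 6*s^2 - 13*s + 6)
Step 2 gives the overall T(s). Then T(0) = 2/6 = 1/3.

Answer: 1/3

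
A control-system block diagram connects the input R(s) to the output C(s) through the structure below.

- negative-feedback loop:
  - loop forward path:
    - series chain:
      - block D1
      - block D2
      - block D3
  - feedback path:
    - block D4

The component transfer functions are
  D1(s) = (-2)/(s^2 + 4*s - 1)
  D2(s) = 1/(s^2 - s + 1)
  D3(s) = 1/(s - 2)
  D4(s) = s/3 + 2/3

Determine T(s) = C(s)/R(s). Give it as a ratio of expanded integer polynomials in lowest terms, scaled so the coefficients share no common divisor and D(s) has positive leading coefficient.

The answer is (-6)/(3*s^5 + 3*s^4 - 30*s^3 + 39*s^2 - 35*s + 2).

Reasoning:
Step 1: series reduction of D1, D2, D3: (-2)/(s^5 + s^4 - 10*s^3 + 13*s^2 - 11*s + 2)
Step 2: collapse the loop ((D1*D2*D3) forward, D4 return), which is the overall transfer function T(s) = C(s)/R(s) in lowest terms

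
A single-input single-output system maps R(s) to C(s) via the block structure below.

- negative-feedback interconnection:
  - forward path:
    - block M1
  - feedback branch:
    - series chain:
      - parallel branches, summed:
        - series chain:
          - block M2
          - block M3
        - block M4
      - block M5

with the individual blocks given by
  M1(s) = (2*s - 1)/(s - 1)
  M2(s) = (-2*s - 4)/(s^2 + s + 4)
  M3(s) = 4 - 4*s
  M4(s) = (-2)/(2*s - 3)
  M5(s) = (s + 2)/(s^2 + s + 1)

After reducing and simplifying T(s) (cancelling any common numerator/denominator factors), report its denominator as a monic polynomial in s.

Answer: s^6 + 31*s^5/2 + 33*s^4/2 - 96*s^3 - 73*s^2/2 + 231*s/2 - 34

Working:
[1] cascade M2, M3 gives (8*s^2 + 8*s - 16)/(s^2 + s + 4)
[2] sum the parallel branches (M2*M3), M4 gives (16*s^3 - 10*s^2 - 58*s + 40)/(2*s^3 - s^2 + 5*s - 12)
[3] cascade ((M2*M3)+M4), M5 gives (16*s^4 + 22*s^3 - 78*s^2 - 76*s + 80)/(2*s^5 + s^4 + 6*s^3 - 8*s^2 - 7*s - 12)
[4] reduce the feedback loop with forward M1 and return (((M2*M3)+M4)*M5) gives (4*s^6 + 11*s^4 - 22*s^3 - 6*s^2 - 17*s + 12)/(2*s^6 + 31*s^5 + 33*s^4 - 192*s^3 - 73*s^2 + 231*s - 68)
The result of step 4 is T(s) in lowest terms. Its denominator has leading coefficient 2; dividing the denominator through by 2 makes it monic.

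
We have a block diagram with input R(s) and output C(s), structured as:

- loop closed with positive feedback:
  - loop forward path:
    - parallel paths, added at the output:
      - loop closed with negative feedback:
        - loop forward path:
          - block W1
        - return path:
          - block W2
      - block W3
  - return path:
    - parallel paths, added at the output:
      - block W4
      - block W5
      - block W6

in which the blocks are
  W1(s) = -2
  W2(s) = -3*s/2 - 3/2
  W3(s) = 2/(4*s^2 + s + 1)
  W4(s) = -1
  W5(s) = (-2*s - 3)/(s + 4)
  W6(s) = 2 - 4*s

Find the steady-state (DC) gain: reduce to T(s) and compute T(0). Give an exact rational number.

The answer is 12/5.

Reasoning:
1. apply the feedback formula to W1, W2, giving (-2)/(3*s + 4)
2. sum the parallel branches [W1/(1+W1*W2)], W3, giving (-8*s^2 + 4*s + 6)/(12*s^3 + 19*s^2 + 7*s + 4)
3. sum the parallel branches W4, W5, W6, giving (-4*s^2 - 17*s + 1)/(s + 4)
4. feedback reduction of ([W1/(1+W1*W2)]+W3), (W4+W5+W6), giving (8*s^3 + 28*s^2 - 22*s - 24)/(20*s^4 + 53*s^3 - 183*s^2 - 130*s - 10)
Step 4 gives the overall T(s). Then T(0) = -24/(-10) = 12/5.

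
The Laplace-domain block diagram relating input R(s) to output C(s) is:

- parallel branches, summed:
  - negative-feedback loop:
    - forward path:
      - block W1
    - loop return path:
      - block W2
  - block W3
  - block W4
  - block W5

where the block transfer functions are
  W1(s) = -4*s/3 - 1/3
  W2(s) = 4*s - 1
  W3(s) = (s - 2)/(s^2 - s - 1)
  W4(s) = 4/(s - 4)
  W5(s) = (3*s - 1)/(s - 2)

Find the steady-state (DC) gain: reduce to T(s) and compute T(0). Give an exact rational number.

First reduce the diagram to T(s).

Step 1 - reduce the feedback loop with forward W1 and return W2 gives (4*s + 1)/(16*s^2 - 4)
Step 2 - add [W1/(1+W1*W2)], W3, W4, W5 (parallel) gives (48*s^6 - 172*s^5 - 135*s^4 + 617*s^3 - 163*s^2 - 166*s + 40)/(16*s^6 - 112*s^5 + 204*s^4 - 4*s^3 - 180*s^2 + 8*s + 32)
DC gain: substitute s = 0 into T(s) from step 2: T(0) = 40/32 = 5/4.

Answer: 5/4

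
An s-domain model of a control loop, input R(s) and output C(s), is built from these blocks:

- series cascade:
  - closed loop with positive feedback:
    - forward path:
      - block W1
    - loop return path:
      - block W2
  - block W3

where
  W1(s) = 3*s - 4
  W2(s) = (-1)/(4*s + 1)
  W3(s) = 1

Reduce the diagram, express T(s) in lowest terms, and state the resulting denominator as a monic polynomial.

Answer: s - 3/7

Working:
(1) close the feedback loop around W1, W2 -> (12*s^2 - 13*s - 4)/(7*s - 3)
(2) reduce the series chain [W1/(1-W1*W2)], W3 -> (12*s^2 - 13*s - 4)/(7*s - 3)
The result of step 2 is T(s) in lowest terms. Its denominator has leading coefficient 7; dividing the denominator through by 7 makes it monic.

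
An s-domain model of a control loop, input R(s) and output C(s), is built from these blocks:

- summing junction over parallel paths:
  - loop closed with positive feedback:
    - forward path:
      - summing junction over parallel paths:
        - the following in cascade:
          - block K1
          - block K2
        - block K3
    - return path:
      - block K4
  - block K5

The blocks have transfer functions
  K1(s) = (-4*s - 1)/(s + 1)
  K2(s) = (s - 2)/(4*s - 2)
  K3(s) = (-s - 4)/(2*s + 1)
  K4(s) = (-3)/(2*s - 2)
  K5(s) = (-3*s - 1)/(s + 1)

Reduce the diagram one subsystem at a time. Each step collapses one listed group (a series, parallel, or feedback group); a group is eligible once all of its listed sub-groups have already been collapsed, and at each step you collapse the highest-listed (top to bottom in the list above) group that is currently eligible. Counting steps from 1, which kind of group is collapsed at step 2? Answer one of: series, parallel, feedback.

Answer: parallel

Working:
1. reduce the series chain K1, K2
2. sum the parallel branches (K1*K2), K3
3. close the feedback loop around ((K1*K2)+K3), K4
4. combine [((K1*K2)+K3)/(1-((K1*K2)+K3)*K4)], K5 in parallel
Step 2: parallel.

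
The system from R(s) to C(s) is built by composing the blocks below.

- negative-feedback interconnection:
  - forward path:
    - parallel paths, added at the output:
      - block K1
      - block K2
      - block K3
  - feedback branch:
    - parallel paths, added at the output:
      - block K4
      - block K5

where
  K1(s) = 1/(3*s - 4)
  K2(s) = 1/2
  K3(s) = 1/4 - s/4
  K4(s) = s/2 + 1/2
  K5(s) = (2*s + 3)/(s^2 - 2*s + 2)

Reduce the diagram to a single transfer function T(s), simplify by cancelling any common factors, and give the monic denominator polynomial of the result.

Reducing step by step:

[1] reduce the parallel group K1, K2, K3: (-3*s^2 + 13*s - 8)/(12*s - 16)
[2] parallel reduction of K4, K5: (s^3 - s^2 + 4*s + 8)/(2*s^2 - 4*s + 4)
[3] close the feedback loop around (K1+K2+K3), (K4+K5): (6*s^4 - 38*s^3 + 80*s^2 - 84*s + 32)/(3*s^5 - 16*s^4 + 9*s^3 + 44*s^2 - 184*s + 128)
Step 3 gives the fully reduced T(s), with no common factor left to cancel. The denominator's leading coefficient is 3, so divide each of its coefficients by 3 to get the monic form.

Answer: s^5 - 16*s^4/3 + 3*s^3 + 44*s^2/3 - 184*s/3 + 128/3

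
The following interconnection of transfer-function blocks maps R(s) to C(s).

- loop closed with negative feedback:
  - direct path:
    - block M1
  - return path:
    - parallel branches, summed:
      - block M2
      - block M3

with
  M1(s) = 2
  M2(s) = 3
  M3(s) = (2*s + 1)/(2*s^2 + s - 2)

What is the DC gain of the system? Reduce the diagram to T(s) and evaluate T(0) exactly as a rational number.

(1) parallel reduction of M2, M3, giving (6*s^2 + 5*s - 5)/(2*s^2 + s - 2)
(2) collapse the loop (M1 forward, (M2+M3) return), giving (4*s^2 + 2*s - 4)/(14*s^2 + 11*s - 12)
Step 2 gives the overall T(s). Then T(0) = -4/(-12) = 1/3.

Therefore the answer is 1/3.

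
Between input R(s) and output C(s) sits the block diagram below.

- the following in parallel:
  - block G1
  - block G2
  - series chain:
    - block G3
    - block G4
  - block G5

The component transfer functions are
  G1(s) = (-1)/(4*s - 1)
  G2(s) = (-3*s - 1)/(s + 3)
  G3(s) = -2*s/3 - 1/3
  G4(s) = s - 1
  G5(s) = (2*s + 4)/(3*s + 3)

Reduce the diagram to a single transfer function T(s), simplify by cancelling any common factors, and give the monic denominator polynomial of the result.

Step 1. cascade G3, G4, giving -2*s^2/3 + s/3 + 1/3
Step 2. reduce the parallel group G1, G2, (G3*G4), G5, giving (-8*s^5 - 26*s^4 - 25*s^3 + 25*s^2 + 31*s - 21)/(12*s^3 + 45*s^2 + 24*s - 9)
No further cancellation is possible in the step-2 result, so that is T(s). Its denominator becomes monic after dividing by the leading coefficient 12.

Answer: s^3 + 15*s^2/4 + 2*s - 3/4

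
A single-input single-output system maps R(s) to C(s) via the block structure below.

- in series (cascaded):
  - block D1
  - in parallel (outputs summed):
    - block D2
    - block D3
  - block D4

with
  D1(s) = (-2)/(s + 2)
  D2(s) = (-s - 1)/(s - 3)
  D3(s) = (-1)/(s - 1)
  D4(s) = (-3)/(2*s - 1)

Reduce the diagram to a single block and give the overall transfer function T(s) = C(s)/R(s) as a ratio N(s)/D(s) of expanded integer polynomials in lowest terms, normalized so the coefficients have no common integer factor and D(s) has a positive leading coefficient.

First reduce the diagram to T(s).

[1] sum the parallel branches D2, D3, giving (-s^2 - s + 4)/(s^2 - 4*s + 3)
[2] reduce the series chain D1, (D2+D3), D4; the result is T(s) itself (integer coefficients, no common factor, positive leading denominator coefficient)

Answer: (-6*s^2 - 6*s + 24)/(2*s^4 - 5*s^3 - 8*s^2 + 17*s - 6)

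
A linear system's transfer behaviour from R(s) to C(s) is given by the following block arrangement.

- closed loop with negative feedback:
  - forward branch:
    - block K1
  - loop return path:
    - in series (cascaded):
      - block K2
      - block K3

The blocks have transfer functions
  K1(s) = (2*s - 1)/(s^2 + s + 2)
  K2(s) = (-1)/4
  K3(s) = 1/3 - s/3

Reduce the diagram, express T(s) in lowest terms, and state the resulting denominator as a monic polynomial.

Reducing step by step:

1. series reduction of K2, K3; result s/12 - 1/12
2. collapse the loop (K1 forward, (K2*K3) return); result (24*s - 12)/(14*s^2 + 9*s + 25)
T(s) is the step-2 result (common factors already cancelled). Leading coefficient of the denominator: 14. Divide through by 14 for the monic polynomial.

Answer: s^2 + 9*s/14 + 25/14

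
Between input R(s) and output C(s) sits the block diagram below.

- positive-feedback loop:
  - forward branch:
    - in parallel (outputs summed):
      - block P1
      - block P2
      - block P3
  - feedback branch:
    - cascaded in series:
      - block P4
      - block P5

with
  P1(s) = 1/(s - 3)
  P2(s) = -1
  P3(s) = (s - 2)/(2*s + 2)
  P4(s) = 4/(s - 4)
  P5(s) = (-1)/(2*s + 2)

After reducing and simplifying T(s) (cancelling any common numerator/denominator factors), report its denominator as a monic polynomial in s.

The answer is s^4 - 5*s^3 - 2*s^2 + 18*s + 26.

Reasoning:
Step 1 - combine P1, P2, P3 in parallel; result (-s^2 + s + 14)/(2*s^2 - 4*s - 6)
Step 2 - multiply P4, P5 (series); result (-2)/(s^2 - 3*s - 4)
Step 3 - close the feedback loop around (P1+P2+P3), (P4*P5); result (-s^4 + 4*s^3 + 15*s^2 - 46*s - 56)/(2*s^4 - 10*s^3 - 4*s^2 + 36*s + 52)
T(s) is the step-3 result (common factors already cancelled). Leading coefficient of the denominator: 2. Divide through by 2 for the monic polynomial.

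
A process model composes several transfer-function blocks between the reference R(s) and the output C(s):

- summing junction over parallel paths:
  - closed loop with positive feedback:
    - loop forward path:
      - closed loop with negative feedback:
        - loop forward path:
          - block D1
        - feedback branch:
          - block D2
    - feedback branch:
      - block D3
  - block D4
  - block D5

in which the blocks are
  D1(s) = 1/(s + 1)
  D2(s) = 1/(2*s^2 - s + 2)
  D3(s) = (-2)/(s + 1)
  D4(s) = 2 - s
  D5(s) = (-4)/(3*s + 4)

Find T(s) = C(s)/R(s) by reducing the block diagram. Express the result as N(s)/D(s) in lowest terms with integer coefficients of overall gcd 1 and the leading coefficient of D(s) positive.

[1] reduce the feedback loop with forward D1 and return D2 -> (2*s^2 - s + 2)/(2*s^3 + s^2 + s + 3)
[2] reduce the feedback loop with forward [D1/(1+D1*D2)] and return D3 -> (2*s^3 + s^2 + s + 2)/(2*s^4 + 3*s^3 + 6*s^2 + 2*s + 7)
[3] parallel reduction of [[D1/(1+D1*D2)]/(1-[D1/(1+D1*D2)]*D3)], D4, D5, which is the overall transfer function T(s) = C(s)/R(s) in lowest terms

Final answer: (-6*s^6 - 5*s^5 + 2*s^4 + 29*s^3 + 14*s^2 + 32*s + 36)/(6*s^5 + 17*s^4 + 30*s^3 + 30*s^2 + 29*s + 28)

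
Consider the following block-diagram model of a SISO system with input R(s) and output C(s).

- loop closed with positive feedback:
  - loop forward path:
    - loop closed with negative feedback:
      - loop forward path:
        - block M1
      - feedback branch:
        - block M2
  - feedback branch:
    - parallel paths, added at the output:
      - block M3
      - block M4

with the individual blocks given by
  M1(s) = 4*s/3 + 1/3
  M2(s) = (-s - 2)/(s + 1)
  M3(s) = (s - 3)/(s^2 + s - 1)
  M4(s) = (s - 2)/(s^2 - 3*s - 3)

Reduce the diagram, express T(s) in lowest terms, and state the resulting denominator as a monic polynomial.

Step 1. close the feedback loop around M1, M2; result (-4*s^2 - 5*s - 1)/(4*s^2 + 6*s - 1)
Step 2. add M3, M4 (parallel); result (2*s^3 - 7*s^2 + 3*s + 11)/(s^4 - 2*s^3 - 7*s^2 + 3)
Step 3. close the feedback loop around [M1/(1+M1*M2)], (M3+M4); result (-4*s^6 + 3*s^5 + 37*s^4 + 37*s^3 - 5*s^2 - 15*s - 3)/(4*s^6 + 6*s^5 - 59*s^4 - 61*s^3 + 71*s^2 + 76*s + 8)
T(s) is the step-3 result (common factors already cancelled). Leading coefficient of the denominator: 4. Divide through by 4 for the monic polynomial.

Hence the answer: s^6 + 3*s^5/2 - 59*s^4/4 - 61*s^3/4 + 71*s^2/4 + 19*s + 2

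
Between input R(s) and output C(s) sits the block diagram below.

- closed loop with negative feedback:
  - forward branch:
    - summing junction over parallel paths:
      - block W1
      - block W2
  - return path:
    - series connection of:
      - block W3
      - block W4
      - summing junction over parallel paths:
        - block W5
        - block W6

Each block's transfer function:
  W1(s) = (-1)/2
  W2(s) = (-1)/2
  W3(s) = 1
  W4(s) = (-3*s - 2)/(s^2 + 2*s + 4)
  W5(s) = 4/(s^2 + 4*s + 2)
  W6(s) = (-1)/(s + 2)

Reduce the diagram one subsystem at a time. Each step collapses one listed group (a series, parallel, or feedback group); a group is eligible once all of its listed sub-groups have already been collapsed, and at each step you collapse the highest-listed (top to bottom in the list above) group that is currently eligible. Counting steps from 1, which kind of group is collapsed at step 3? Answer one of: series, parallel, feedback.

Step 1 - parallel reduction of W1, W2
Step 2 - sum the parallel branches W5, W6
Step 3 - multiply W3, W4, (W5+W6) (series)
Step 4 - apply the feedback formula to (W1+W2), (W3*W4*(W5+W6))
Step 3 collapses a series group.

Therefore the answer is series.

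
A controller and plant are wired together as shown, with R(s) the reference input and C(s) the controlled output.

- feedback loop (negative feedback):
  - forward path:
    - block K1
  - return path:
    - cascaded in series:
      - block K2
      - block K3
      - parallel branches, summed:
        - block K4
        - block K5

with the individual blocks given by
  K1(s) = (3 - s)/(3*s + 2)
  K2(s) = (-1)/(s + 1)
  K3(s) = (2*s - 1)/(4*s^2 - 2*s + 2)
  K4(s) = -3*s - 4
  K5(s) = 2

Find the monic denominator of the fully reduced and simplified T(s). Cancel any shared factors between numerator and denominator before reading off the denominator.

Step 1. sum the parallel branches K4, K5, giving -3*s - 2
Step 2. combine K2, K3, (K4+K5) in series, giving (6*s^2 + s - 2)/(4*s^3 + 2*s^2 + 2)
Step 3. close the feedback loop around K1, (K2*K3*(K4+K5)), giving (-4*s^4 + 10*s^3 + 6*s^2 - 2*s + 6)/(12*s^4 + 8*s^3 + 21*s^2 + 11*s - 2)
No further cancellation is possible in the step-3 result, so that is T(s). Its denominator becomes monic after dividing by the leading coefficient 12.

Therefore the answer is s^4 + 2*s^3/3 + 7*s^2/4 + 11*s/12 - 1/6.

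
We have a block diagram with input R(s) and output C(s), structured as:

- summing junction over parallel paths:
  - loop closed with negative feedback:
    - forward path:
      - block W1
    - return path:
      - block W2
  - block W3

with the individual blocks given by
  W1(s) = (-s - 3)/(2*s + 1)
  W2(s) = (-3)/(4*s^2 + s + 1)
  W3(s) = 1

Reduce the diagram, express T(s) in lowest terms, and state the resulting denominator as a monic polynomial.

First reduce the diagram to T(s).

1. reduce the feedback loop with forward W1 and return W2 -> (-4*s^3 - 13*s^2 - 4*s - 3)/(8*s^3 + 6*s^2 + 6*s + 10)
2. sum the parallel branches [W1/(1+W1*W2)], W3 -> (4*s^3 - 7*s^2 + 2*s + 7)/(8*s^3 + 6*s^2 + 6*s + 10)
Step 2 gives the fully reduced T(s), with no common factor left to cancel. The denominator's leading coefficient is 8, so divide each of its coefficients by 8 to get the monic form.

Answer: s^3 + 3*s^2/4 + 3*s/4 + 5/4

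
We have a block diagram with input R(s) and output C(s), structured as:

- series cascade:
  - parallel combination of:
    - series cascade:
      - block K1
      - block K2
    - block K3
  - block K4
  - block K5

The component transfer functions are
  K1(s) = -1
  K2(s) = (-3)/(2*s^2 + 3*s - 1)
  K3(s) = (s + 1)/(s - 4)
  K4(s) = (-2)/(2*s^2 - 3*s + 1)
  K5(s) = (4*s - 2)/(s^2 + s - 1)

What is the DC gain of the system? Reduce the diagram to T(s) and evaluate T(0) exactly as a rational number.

Step 1: multiply K1, K2 (series) gives 3/(2*s^2 + 3*s - 1)
Step 2: combine (K1*K2), K3 in parallel gives (2*s^3 + 5*s^2 + 5*s - 13)/(2*s^3 - 5*s^2 - 13*s + 4)
Step 3: multiply ((K1*K2)+K3), K4, K5 (series) gives (-8*s^3 - 20*s^2 - 20*s + 52)/(2*s^6 - 5*s^5 - 17*s^4 + 16*s^3 + 21*s^2 - 21*s + 4)
Step 3 gives the overall T(s). Then T(0) = 52/4 = 13.

Final answer: 13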